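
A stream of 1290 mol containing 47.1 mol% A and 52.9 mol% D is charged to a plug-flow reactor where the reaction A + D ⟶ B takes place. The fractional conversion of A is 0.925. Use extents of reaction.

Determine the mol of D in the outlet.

120 mol

A reacted = 0.925 × 607.6 = 562 mol; ν_A = −1, so ξ = 562/1 = 562 mol.
Outlet amounts (n = n₀ + ν ξ):
  A: 607.6 − 1(562) = 45.57
  D: 682.4 − 1(562) = 120.4
  B: 0 + 1(562) = 562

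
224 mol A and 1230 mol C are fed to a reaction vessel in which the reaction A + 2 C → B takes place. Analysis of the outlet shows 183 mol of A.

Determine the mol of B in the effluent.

41 mol

For A: n = n₀ − 1ξ → 183 = 224 − 1ξ, giving ξ = 41 mol.
Outlet amounts (n = n₀ + ν ξ):
  A: 224 − 1(41) = 183
  C: 1230 − 2(41) = 1148
  B: 0 + 1(41) = 41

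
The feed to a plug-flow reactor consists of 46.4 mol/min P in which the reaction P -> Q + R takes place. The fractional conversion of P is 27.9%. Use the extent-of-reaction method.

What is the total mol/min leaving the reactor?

59.3 mol/min

P reacted = 0.279 × 46.4 = 12.95 mol/min; ν_P = −1, so ξ = 12.95/1 = 12.95 mol/min.
Outlet amounts (n = n₀ + ν ξ):
  P: 46.4 − 1(12.95) = 33.45
  Q: 0 + 1(12.95) = 12.95
  R: 0 + 1(12.95) = 12.95
Total out = 33.45 + 12.95 + 12.95 = 59.35 mol/min.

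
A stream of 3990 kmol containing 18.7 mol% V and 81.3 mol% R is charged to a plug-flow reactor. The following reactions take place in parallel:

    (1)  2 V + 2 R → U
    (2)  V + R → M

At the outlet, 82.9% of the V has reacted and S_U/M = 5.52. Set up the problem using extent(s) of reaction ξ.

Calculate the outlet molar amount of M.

Conversion of V: V consumed = 0.829 × 746.1 = 618.5 kmol = 2ξ₁ + 1ξ₂.
Selectivity: 1ξ₁ / (1ξ₂) = 5.52 → ξ₁ = 5.52 ξ₂.
Substitute: (2·5.52 + 1) ξ₂ = 618.5 → ξ₂ = 51.37 kmol, ξ₁ = 283.6 kmol.
Outlet amounts (n = n₀ + Σ ν·ξ):
  V: 746.1 − 2(283.6) − 1(51.37) = 127.6
  R: 3244 − 2(283.6) − 1(51.37) = 2625
  U: 0 + 1(283.6) = 283.6
  M: 0 + 1(51.37) = 51.37

51.4 kmol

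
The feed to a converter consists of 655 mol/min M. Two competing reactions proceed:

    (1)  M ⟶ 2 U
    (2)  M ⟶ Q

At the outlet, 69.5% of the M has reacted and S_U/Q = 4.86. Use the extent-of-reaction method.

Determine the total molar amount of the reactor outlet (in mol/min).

978 mol/min

Conversion of M: M consumed = 0.695 × 655 = 455.2 mol/min = 1ξ₁ + 1ξ₂.
Selectivity: 2ξ₁ / (1ξ₂) = 4.86 → ξ₁ = 2.43 ξ₂.
Substitute: (1·2.43 + 1) ξ₂ = 455.2 → ξ₂ = 132.7 mol/min, ξ₁ = 322.5 mol/min.
Outlet amounts (n = n₀ + Σ ν·ξ):
  M: 655 − 1(322.5) − 1(132.7) = 199.8
  U: 0 + 2(322.5) = 645
  Q: 0 + 1(132.7) = 132.7
Total out = 199.8 + 645 + 132.7 = 977.5 mol/min.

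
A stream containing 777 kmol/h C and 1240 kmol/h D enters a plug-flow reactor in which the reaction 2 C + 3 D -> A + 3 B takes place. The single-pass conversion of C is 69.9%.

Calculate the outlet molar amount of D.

C reacted = 0.699 × 777 = 543.1 kmol/h; ν_C = −2, so ξ = 543.1/2 = 271.6 kmol/h.
Outlet amounts (n = n₀ + ν ξ):
  C: 777 − 2(271.6) = 233.9
  D: 1240 − 3(271.6) = 425.3
  A: 0 + 1(271.6) = 271.6
  B: 0 + 3(271.6) = 814.7

425 kmol/h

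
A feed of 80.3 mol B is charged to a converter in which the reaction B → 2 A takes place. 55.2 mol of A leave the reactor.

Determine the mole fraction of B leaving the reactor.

0.488

For A: n = n₀ + 2ξ → 55.2 = 0 + 2ξ, giving ξ = 27.6 mol.
Outlet amounts (n = n₀ + ν ξ):
  B: 80.3 − 1(27.6) = 52.7
  A: 0 + 2(27.6) = 55.2
Total out = 107.9 mol; y_B = 52.7 / 107.9 = 0.4884.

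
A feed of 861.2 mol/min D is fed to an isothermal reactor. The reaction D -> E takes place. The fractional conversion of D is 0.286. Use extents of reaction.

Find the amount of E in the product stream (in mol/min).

D reacted = 0.286 × 861.2 = 246.3 mol/min; ν_D = −1, so ξ = 246.3/1 = 246.3 mol/min.
Outlet amounts (n = n₀ + ν ξ):
  D: 861.2 − 1(246.3) = 614.9
  E: 0 + 1(246.3) = 246.3

246 mol/min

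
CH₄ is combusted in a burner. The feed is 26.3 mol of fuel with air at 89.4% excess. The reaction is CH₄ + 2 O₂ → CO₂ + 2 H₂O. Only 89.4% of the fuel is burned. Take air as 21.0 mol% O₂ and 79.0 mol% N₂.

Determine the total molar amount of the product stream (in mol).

501 mol

Stoichiometric O₂ = 2 × 26.3 = 52.6 mol; O₂ fed = 52.6 × 1.894 = 99.62 mol.
N₂ fed = 99.62 × 79/21 = 374.8 mol.
Fuel reacted = 0.894 × 26.3 → ξ = 23.51 mol.
Outlet (n = n₀ + ν ξ):
  CH₄: 26.3 − 1(23.51) = 2.788
  O₂: 99.62 − 2(23.51) = 52.6
  N₂: 374.8 (inert)
  CO₂: 0 + 1(23.51) = 23.51
  H₂O: 0 + 2(23.51) = 47.02
Total out = 2.788 + 52.6 + 374.8 + 23.51 + 47.02 = 500.7 mol.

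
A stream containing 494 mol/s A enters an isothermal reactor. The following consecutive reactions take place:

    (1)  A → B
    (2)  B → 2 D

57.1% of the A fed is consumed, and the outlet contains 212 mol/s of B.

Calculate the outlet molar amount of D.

140 mol/s

Conversion of A: A consumed = 1ξ₁ = 0.571 × 494 → ξ₁ = 282.1 mol/s.
B balance: n_B = 0 + 1ξ₁ − 1ξ₂ = 212 → ξ₂ = (1·282.1 − 212)/1 = 70.07 mol/s.
Outlet amounts (n = n₀ + Σ ν·ξ):
  A: 494 − 1(282.1) = 211.9
  B: 0 + 1(282.1) − 1(70.07) = 212
  D: 0 + 2(70.07) = 140.1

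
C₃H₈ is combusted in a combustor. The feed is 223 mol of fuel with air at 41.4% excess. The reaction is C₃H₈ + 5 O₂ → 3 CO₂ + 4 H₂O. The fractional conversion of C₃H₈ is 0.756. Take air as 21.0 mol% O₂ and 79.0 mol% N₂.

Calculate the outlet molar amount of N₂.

5930 mol

Stoichiometric O₂ = 5 × 223 = 1115 mol; O₂ fed = 1115 × 1.414 = 1577 mol.
N₂ fed = 1577 × 79/21 = 5931 mol.
Fuel reacted = 0.756 × 223 → ξ = 168.6 mol.
Outlet (n = n₀ + ν ξ):
  C₃H₈: 223 − 1(168.6) = 54.41
  O₂: 1577 − 5(168.6) = 733.7
  N₂: 5931 (inert)
  CO₂: 0 + 3(168.6) = 505.8
  H₂O: 0 + 4(168.6) = 674.4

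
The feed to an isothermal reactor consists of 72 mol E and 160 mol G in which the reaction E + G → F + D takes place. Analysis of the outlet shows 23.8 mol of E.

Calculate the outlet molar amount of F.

For E: n = n₀ − 1ξ → 23.8 = 72 − 1ξ, giving ξ = 48.2 mol.
Outlet amounts (n = n₀ + ν ξ):
  E: 72 − 1(48.2) = 23.8
  G: 160 − 1(48.2) = 111.8
  F: 0 + 1(48.2) = 48.2
  D: 0 + 1(48.2) = 48.2

48.2 mol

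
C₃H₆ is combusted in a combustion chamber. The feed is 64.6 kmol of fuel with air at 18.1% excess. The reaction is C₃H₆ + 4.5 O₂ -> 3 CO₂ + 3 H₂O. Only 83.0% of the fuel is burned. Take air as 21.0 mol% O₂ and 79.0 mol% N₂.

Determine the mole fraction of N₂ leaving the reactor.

0.748

Stoichiometric O₂ = 4.5 × 64.6 = 290.7 kmol; O₂ fed = 290.7 × 1.181 = 343.3 kmol.
N₂ fed = 343.3 × 79/21 = 1292 kmol.
Fuel reacted = 0.83 × 64.6 → ξ = 53.62 kmol.
Outlet (n = n₀ + ν ξ):
  C₃H₆: 64.6 − 1(53.62) = 10.98
  O₂: 343.3 − 4.5(53.62) = 102
  N₂: 1292 (inert)
  CO₂: 0 + 3(53.62) = 160.9
  H₂O: 0 + 3(53.62) = 160.9
Total out = 1726 kmol; y_N₂ = 1292 / 1726 = 0.7482.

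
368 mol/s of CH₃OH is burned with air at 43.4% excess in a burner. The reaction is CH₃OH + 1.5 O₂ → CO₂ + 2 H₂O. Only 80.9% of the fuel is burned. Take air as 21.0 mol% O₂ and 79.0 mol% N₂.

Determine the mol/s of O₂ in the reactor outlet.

Stoichiometric O₂ = 1.5 × 368 = 552 mol/s; O₂ fed = 552 × 1.434 = 791.6 mol/s.
N₂ fed = 791.6 × 79/21 = 2978 mol/s.
Fuel reacted = 0.809 × 368 → ξ = 297.7 mol/s.
Outlet (n = n₀ + ν ξ):
  CH₃OH: 368 − 1(297.7) = 70.29
  O₂: 791.6 − 1.5(297.7) = 345
  N₂: 2978 (inert)
  CO₂: 0 + 1(297.7) = 297.7
  H₂O: 0 + 2(297.7) = 595.4

345 mol/s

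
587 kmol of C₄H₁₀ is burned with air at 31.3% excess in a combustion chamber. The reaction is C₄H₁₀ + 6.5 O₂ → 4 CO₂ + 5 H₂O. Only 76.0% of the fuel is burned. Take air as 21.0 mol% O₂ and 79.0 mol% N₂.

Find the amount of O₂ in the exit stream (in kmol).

Stoichiometric O₂ = 6.5 × 587 = 3816 kmol; O₂ fed = 3816 × 1.313 = 5010 kmol.
N₂ fed = 5010 × 79/21 = 18850 kmol.
Fuel reacted = 0.76 × 587 → ξ = 446.1 kmol.
Outlet (n = n₀ + ν ξ):
  C₄H₁₀: 587 − 1(446.1) = 140.9
  O₂: 5010 − 6.5(446.1) = 2110
  N₂: 18850 (inert)
  CO₂: 0 + 4(446.1) = 1784
  H₂O: 0 + 5(446.1) = 2231

2110 kmol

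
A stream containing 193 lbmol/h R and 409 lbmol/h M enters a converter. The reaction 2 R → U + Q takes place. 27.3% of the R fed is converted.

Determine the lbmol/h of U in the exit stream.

26.3 lbmol/h

R reacted = 0.273 × 193 = 52.69 lbmol/h; ν_R = −2, so ξ = 52.69/2 = 26.34 lbmol/h.
Outlet amounts (n = n₀ + ν ξ):
  R: 193 − 2(26.34) = 140.3
  U: 0 + 1(26.34) = 26.34
  Q: 0 + 1(26.34) = 26.34
  M: 409 (inert)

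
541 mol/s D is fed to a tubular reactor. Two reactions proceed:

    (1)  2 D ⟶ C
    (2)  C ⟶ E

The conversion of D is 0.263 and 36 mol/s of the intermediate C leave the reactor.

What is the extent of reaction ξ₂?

ξ₂ = 35.1 mol/s

Conversion of D: D consumed = 2ξ₁ = 0.263 × 541 → ξ₁ = 71.14 mol/s.
C balance: n_C = 0 + 1ξ₁ − 1ξ₂ = 36 → ξ₂ = (1·71.14 − 36)/1 = 35.14 mol/s.
Outlet amounts (n = n₀ + Σ ν·ξ):
  D: 541 − 2(71.14) = 398.7
  C: 0 + 1(71.14) − 1(35.14) = 36
  E: 0 + 1(35.14) = 35.14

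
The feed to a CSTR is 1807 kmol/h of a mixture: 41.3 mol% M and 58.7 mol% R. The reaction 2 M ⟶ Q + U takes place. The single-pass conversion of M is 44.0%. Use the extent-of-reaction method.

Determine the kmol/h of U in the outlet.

164 kmol/h

M reacted = 0.44 × 746.3 = 328.4 kmol/h; ν_M = −2, so ξ = 328.4/2 = 164.2 kmol/h.
Outlet amounts (n = n₀ + ν ξ):
  M: 746.3 − 2(164.2) = 417.9
  Q: 0 + 1(164.2) = 164.2
  U: 0 + 1(164.2) = 164.2
  R: 1061 (inert)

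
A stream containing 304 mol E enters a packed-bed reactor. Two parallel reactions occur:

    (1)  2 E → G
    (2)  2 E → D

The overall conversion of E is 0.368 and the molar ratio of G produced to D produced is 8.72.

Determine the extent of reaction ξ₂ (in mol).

ξ₂ = 5.75 mol

Conversion of E: E consumed = 0.368 × 304 = 111.9 mol = 2ξ₁ + 2ξ₂.
Selectivity: 1ξ₁ / (1ξ₂) = 8.72 → ξ₁ = 8.72 ξ₂.
Substitute: (2·8.72 + 2) ξ₂ = 111.9 → ξ₂ = 5.755 mol, ξ₁ = 50.18 mol.
Outlet amounts (n = n₀ + Σ ν·ξ):
  E: 304 − 2(50.18) − 2(5.755) = 192.1
  G: 0 + 1(50.18) = 50.18
  D: 0 + 1(5.755) = 5.755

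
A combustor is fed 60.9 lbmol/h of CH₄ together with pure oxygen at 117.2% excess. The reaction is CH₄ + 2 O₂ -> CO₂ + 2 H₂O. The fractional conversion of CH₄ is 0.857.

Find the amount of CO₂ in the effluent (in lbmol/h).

Stoichiometric O₂ = 2 × 60.9 = 121.8 lbmol/h; O₂ fed = 121.8 × 2.172 = 264.5 lbmol/h.
Fuel reacted = 0.857 × 60.9 → ξ = 52.19 lbmol/h.
Outlet (n = n₀ + ν ξ):
  CH₄: 60.9 − 1(52.19) = 8.709
  O₂: 264.5 − 2(52.19) = 160.2
  CO₂: 0 + 1(52.19) = 52.19
  H₂O: 0 + 2(52.19) = 104.4

52.2 lbmol/h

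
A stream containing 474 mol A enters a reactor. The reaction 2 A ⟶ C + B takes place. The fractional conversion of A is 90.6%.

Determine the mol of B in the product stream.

A reacted = 0.906 × 474 = 429.4 mol; ν_A = −2, so ξ = 429.4/2 = 214.7 mol.
Outlet amounts (n = n₀ + ν ξ):
  A: 474 − 2(214.7) = 44.56
  C: 0 + 1(214.7) = 214.7
  B: 0 + 1(214.7) = 214.7

215 mol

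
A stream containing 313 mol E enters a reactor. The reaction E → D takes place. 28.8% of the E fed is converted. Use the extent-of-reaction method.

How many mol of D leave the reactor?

E reacted = 0.288 × 313 = 90.14 mol; ν_E = −1, so ξ = 90.14/1 = 90.14 mol.
Outlet amounts (n = n₀ + ν ξ):
  E: 313 − 1(90.14) = 222.9
  D: 0 + 1(90.14) = 90.14

90.1 mol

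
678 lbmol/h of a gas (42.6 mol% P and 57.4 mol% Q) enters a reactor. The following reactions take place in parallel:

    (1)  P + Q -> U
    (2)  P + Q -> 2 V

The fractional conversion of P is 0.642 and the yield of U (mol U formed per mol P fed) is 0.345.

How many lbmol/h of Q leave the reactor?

204 lbmol/h

Yield of U: 1ξ₁ / 288.8 = 0.345 → ξ₁ = 99.65 lbmol/h.
Conversion of P: 1ξ₁ + 1ξ₂ = 0.642 × 288.8 = 185.4 → ξ₂ = 85.78 lbmol/h.
Outlet amounts (n = n₀ + Σ ν·ξ):
  P: 288.8 − 1(99.65) − 1(85.78) = 103.4
  Q: 389.2 − 1(99.65) − 1(85.78) = 203.7
  U: 0 + 1(99.65) = 99.65
  V: 0 + 2(85.78) = 171.6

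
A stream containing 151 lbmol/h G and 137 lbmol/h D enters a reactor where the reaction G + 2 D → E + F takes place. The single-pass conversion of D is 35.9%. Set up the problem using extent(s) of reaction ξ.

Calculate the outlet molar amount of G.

126 lbmol/h

D reacted = 0.359 × 137 = 49.18 lbmol/h; ν_D = −2, so ξ = 49.18/2 = 24.59 lbmol/h.
Outlet amounts (n = n₀ + ν ξ):
  G: 151 − 1(24.59) = 126.4
  D: 137 − 2(24.59) = 87.82
  E: 0 + 1(24.59) = 24.59
  F: 0 + 1(24.59) = 24.59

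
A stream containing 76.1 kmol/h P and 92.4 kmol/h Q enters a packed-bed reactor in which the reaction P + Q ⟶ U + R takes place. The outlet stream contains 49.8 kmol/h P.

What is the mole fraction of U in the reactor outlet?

For P: n = n₀ − 1ξ → 49.8 = 76.1 − 1ξ, giving ξ = 26.3 kmol/h.
Outlet amounts (n = n₀ + ν ξ):
  P: 76.1 − 1(26.3) = 49.8
  Q: 92.4 − 1(26.3) = 66.1
  U: 0 + 1(26.3) = 26.3
  R: 0 + 1(26.3) = 26.3
Total out = 168.5 kmol/h; y_U = 26.3 / 168.5 = 0.1561.

0.156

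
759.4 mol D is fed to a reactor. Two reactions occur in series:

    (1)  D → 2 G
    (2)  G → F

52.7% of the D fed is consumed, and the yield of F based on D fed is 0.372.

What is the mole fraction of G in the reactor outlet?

Conversion of D: D consumed = 1ξ₁ = 0.527 × 759.4 → ξ₁ = 400.2 mol.
Yield of F: 1ξ₂ / 759.4 = 0.372 → ξ₂ = 282.5 mol.
Outlet amounts (n = n₀ + Σ ν·ξ):
  D: 759.4 − 1(400.2) = 359.2
  G: 0 + 2(400.2) − 1(282.5) = 517.9
  F: 0 + 1(282.5) = 282.5
Total out = 1160 mol; y_G = 517.9 / 1160 = 0.4466.

0.447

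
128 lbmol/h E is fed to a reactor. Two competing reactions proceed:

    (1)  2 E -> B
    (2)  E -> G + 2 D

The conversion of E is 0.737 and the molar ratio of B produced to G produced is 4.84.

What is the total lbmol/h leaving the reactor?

Conversion of E: E consumed = 0.737 × 128 = 94.34 lbmol/h = 2ξ₁ + 1ξ₂.
Selectivity: 1ξ₁ / (1ξ₂) = 4.84 → ξ₁ = 4.84 ξ₂.
Substitute: (2·4.84 + 1) ξ₂ = 94.34 → ξ₂ = 8.833 lbmol/h, ξ₁ = 42.75 lbmol/h.
Outlet amounts (n = n₀ + Σ ν·ξ):
  E: 128 − 2(42.75) − 1(8.833) = 33.66
  B: 0 + 1(42.75) = 42.75
  G: 0 + 1(8.833) = 8.833
  D: 0 + 2(8.833) = 17.67
Total out = 33.66 + 42.75 + 8.833 + 17.67 = 102.9 lbmol/h.

103 lbmol/h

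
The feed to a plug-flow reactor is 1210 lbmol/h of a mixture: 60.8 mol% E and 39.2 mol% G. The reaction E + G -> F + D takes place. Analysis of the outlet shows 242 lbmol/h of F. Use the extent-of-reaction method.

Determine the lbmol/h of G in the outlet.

For F: n = n₀ + 1ξ → 242 = 0 + 1ξ, giving ξ = 242 lbmol/h.
Outlet amounts (n = n₀ + ν ξ):
  E: 735.7 − 1(242) = 493.7
  G: 474.3 − 1(242) = 232.3
  F: 0 + 1(242) = 242
  D: 0 + 1(242) = 242

232 lbmol/h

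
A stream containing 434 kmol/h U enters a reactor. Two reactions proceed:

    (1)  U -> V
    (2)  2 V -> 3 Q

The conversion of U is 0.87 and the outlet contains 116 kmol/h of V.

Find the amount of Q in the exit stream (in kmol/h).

Conversion of U: U consumed = 1ξ₁ = 0.87 × 434 → ξ₁ = 377.6 kmol/h.
V balance: n_V = 0 + 1ξ₁ − 2ξ₂ = 116 → ξ₂ = (1·377.6 − 116)/2 = 130.8 kmol/h.
Outlet amounts (n = n₀ + Σ ν·ξ):
  U: 434 − 1(377.6) = 56.42
  V: 0 + 1(377.6) − 2(130.8) = 116
  Q: 0 + 3(130.8) = 392.4

392 kmol/h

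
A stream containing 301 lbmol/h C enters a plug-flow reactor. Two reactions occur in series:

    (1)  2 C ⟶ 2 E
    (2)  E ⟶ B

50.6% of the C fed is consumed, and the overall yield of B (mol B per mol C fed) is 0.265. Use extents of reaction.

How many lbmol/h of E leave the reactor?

72.5 lbmol/h

Conversion of C: C consumed = 2ξ₁ = 0.506 × 301 → ξ₁ = 76.15 lbmol/h.
Yield of B: 1ξ₂ / 301 = 0.265 → ξ₂ = 79.77 lbmol/h.
Outlet amounts (n = n₀ + Σ ν·ξ):
  C: 301 − 2(76.15) = 148.7
  E: 0 + 2(76.15) − 1(79.77) = 72.54
  B: 0 + 1(79.77) = 79.77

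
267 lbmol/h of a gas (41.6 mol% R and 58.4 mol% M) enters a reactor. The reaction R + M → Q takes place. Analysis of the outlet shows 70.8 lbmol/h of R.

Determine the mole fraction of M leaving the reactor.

For R: n = n₀ − 1ξ → 70.8 = 111.1 − 1ξ, giving ξ = 40.27 lbmol/h.
Outlet amounts (n = n₀ + ν ξ):
  R: 111.1 − 1(40.27) = 70.8
  M: 155.9 − 1(40.27) = 115.7
  Q: 0 + 1(40.27) = 40.27
Total out = 226.7 lbmol/h; y_M = 115.7 / 226.7 = 0.5101.

0.51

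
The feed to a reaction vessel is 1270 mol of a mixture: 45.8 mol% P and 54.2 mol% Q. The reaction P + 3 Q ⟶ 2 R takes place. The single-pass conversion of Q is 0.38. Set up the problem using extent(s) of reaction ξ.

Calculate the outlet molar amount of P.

494 mol

Q reacted = 0.38 × 688.3 = 261.6 mol; ν_Q = −3, so ξ = 261.6/3 = 87.19 mol.
Outlet amounts (n = n₀ + ν ξ):
  P: 581.7 − 1(87.19) = 494.5
  Q: 688.3 − 3(87.19) = 426.8
  R: 0 + 2(87.19) = 174.4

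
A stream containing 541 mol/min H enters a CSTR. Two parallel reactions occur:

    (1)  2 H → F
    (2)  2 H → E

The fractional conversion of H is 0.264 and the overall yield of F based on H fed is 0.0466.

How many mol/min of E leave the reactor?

Yield of F: 1ξ₁ / 541 = 0.0466 → ξ₁ = 25.21 mol/min.
Conversion of H: 2ξ₁ + 2ξ₂ = 0.264 × 541 = 142.8 → ξ₂ = 46.2 mol/min.
Outlet amounts (n = n₀ + Σ ν·ξ):
  H: 541 − 2(25.21) − 2(46.2) = 398.2
  F: 0 + 1(25.21) = 25.21
  E: 0 + 1(46.2) = 46.2

46.2 mol/min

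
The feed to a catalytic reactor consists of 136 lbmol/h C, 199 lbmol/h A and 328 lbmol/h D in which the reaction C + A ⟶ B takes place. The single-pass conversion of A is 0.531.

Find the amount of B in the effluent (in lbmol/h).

A reacted = 0.531 × 199 = 105.7 lbmol/h; ν_A = −1, so ξ = 105.7/1 = 105.7 lbmol/h.
Outlet amounts (n = n₀ + ν ξ):
  C: 136 − 1(105.7) = 30.33
  A: 199 − 1(105.7) = 93.33
  B: 0 + 1(105.7) = 105.7
  D: 328 (inert)

106 lbmol/h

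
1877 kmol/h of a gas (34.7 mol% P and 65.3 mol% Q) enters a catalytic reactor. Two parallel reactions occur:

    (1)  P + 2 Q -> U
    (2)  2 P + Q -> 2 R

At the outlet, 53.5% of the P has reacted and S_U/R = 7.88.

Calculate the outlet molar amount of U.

Conversion of P: P consumed = 0.535 × 651.3 = 348.5 kmol/h = 1ξ₁ + 2ξ₂.
Selectivity: 1ξ₁ / (2ξ₂) = 7.88 → ξ₁ = 15.76 ξ₂.
Substitute: (1·15.76 + 2) ξ₂ = 348.5 → ξ₂ = 19.62 kmol/h, ξ₁ = 309.2 kmol/h.
Outlet amounts (n = n₀ + Σ ν·ξ):
  P: 651.3 − 1(309.2) − 2(19.62) = 302.9
  Q: 1226 − 2(309.2) − 1(19.62) = 587.6
  U: 0 + 1(309.2) = 309.2
  R: 0 + 2(19.62) = 39.24

309 kmol/h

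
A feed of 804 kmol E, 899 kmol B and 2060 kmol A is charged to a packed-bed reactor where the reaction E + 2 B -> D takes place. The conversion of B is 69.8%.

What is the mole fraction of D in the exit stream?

0.1

B reacted = 0.698 × 899 = 627.5 kmol; ν_B = −2, so ξ = 627.5/2 = 313.8 kmol.
Outlet amounts (n = n₀ + ν ξ):
  E: 804 − 1(313.8) = 490.2
  B: 899 − 2(313.8) = 271.5
  D: 0 + 1(313.8) = 313.8
  A: 2060 (inert)
Total out = 3135 kmol; y_D = 313.8 / 3135 = 0.1001.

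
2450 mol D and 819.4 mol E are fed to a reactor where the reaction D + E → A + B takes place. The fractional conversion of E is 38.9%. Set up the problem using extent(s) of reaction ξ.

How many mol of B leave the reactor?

E reacted = 0.389 × 819.4 = 318.7 mol; ν_E = −1, so ξ = 318.7/1 = 318.7 mol.
Outlet amounts (n = n₀ + ν ξ):
  D: 2450 − 1(318.7) = 2131
  E: 819.4 − 1(318.7) = 500.7
  A: 0 + 1(318.7) = 318.7
  B: 0 + 1(318.7) = 318.7

319 mol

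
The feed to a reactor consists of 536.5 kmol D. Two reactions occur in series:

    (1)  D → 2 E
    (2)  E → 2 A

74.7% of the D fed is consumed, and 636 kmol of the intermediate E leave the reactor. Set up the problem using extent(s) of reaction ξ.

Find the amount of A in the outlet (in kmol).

Conversion of D: D consumed = 1ξ₁ = 0.747 × 536.5 → ξ₁ = 400.8 kmol.
E balance: n_E = 0 + 2ξ₁ − 1ξ₂ = 636 → ξ₂ = (2·400.8 − 636)/1 = 165.5 kmol.
Outlet amounts (n = n₀ + Σ ν·ξ):
  D: 536.5 − 1(400.8) = 135.7
  E: 0 + 2(400.8) − 1(165.5) = 636
  A: 0 + 2(165.5) = 331.1

331 kmol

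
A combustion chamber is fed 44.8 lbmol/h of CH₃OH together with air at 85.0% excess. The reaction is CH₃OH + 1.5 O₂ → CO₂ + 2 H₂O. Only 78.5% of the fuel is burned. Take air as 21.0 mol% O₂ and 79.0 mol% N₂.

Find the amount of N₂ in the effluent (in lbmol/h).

468 lbmol/h

Stoichiometric O₂ = 1.5 × 44.8 = 67.2 lbmol/h; O₂ fed = 67.2 × 1.850 = 124.3 lbmol/h.
N₂ fed = 124.3 × 79/21 = 467.7 lbmol/h.
Fuel reacted = 0.785 × 44.8 → ξ = 35.17 lbmol/h.
Outlet (n = n₀ + ν ξ):
  CH₃OH: 44.8 − 1(35.17) = 9.632
  O₂: 124.3 − 1.5(35.17) = 71.57
  N₂: 467.7 (inert)
  CO₂: 0 + 1(35.17) = 35.17
  H₂O: 0 + 2(35.17) = 70.34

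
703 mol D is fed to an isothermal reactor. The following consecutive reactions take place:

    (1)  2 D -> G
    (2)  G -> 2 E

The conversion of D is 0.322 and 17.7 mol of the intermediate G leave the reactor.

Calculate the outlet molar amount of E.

191 mol

Conversion of D: D consumed = 2ξ₁ = 0.322 × 703 → ξ₁ = 113.2 mol.
G balance: n_G = 0 + 1ξ₁ − 1ξ₂ = 17.7 → ξ₂ = (1·113.2 − 17.7)/1 = 95.48 mol.
Outlet amounts (n = n₀ + Σ ν·ξ):
  D: 703 − 2(113.2) = 476.6
  G: 0 + 1(113.2) − 1(95.48) = 17.7
  E: 0 + 2(95.48) = 191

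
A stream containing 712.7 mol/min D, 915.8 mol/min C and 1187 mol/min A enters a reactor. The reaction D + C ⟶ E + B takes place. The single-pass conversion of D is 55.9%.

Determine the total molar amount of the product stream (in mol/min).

2820 mol/min

D reacted = 0.559 × 712.7 = 398.4 mol/min; ν_D = −1, so ξ = 398.4/1 = 398.4 mol/min.
Outlet amounts (n = n₀ + ν ξ):
  D: 712.7 − 1(398.4) = 314.3
  C: 915.8 − 1(398.4) = 517.4
  E: 0 + 1(398.4) = 398.4
  B: 0 + 1(398.4) = 398.4
  A: 1187 (inert)
Total out = 314.3 + 517.4 + 398.4 + 398.4 + 1187 = 2816 mol/min.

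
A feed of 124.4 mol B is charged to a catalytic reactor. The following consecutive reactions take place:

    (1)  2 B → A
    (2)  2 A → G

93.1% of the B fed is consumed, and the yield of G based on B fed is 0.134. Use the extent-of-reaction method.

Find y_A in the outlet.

Conversion of B: B consumed = 2ξ₁ = 0.931 × 124.4 → ξ₁ = 57.91 mol.
Yield of G: 1ξ₂ / 124.4 = 0.134 → ξ₂ = 16.67 mol.
Outlet amounts (n = n₀ + Σ ν·ξ):
  B: 124.4 − 2(57.91) = 8.584
  A: 0 + 1(57.91) − 2(16.67) = 24.57
  G: 0 + 1(16.67) = 16.67
Total out = 49.82 mol; y_A = 24.57 / 49.82 = 0.4931.

0.493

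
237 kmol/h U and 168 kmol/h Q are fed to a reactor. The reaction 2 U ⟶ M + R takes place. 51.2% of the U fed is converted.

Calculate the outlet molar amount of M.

U reacted = 0.512 × 237 = 121.3 kmol/h; ν_U = −2, so ξ = 121.3/2 = 60.67 kmol/h.
Outlet amounts (n = n₀ + ν ξ):
  U: 237 − 2(60.67) = 115.7
  M: 0 + 1(60.67) = 60.67
  R: 0 + 1(60.67) = 60.67
  Q: 168 (inert)

60.7 kmol/h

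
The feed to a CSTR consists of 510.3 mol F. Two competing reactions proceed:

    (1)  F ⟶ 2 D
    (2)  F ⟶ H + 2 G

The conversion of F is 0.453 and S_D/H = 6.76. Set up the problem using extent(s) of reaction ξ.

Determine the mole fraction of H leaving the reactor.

Conversion of F: F consumed = 0.453 × 510.3 = 231.2 mol = 1ξ₁ + 1ξ₂.
Selectivity: 2ξ₁ / (1ξ₂) = 6.76 → ξ₁ = 3.38 ξ₂.
Substitute: (1·3.38 + 1) ξ₂ = 231.2 → ξ₂ = 52.78 mol, ξ₁ = 178.4 mol.
Outlet amounts (n = n₀ + Σ ν·ξ):
  F: 510.3 − 1(178.4) − 1(52.78) = 279.1
  D: 0 + 2(178.4) = 356.8
  H: 0 + 1(52.78) = 52.78
  G: 0 + 2(52.78) = 105.6
Total out = 794.2 mol; y_H = 52.78 / 794.2 = 0.06645.

0.0665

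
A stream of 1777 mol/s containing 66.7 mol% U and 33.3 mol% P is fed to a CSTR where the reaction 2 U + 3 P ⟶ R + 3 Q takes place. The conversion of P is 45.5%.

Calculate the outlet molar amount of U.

P reacted = 0.455 × 591.7 = 269.2 mol/s; ν_P = −3, so ξ = 269.2/3 = 89.75 mol/s.
Outlet amounts (n = n₀ + ν ξ):
  U: 1185 − 2(89.75) = 1006
  P: 591.7 − 3(89.75) = 322.5
  R: 0 + 1(89.75) = 89.75
  Q: 0 + 3(89.75) = 269.2

1010 mol/s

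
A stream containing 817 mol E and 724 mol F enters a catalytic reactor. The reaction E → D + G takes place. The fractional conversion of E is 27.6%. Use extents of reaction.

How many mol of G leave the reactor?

225 mol

E reacted = 0.276 × 817 = 225.5 mol; ν_E = −1, so ξ = 225.5/1 = 225.5 mol.
Outlet amounts (n = n₀ + ν ξ):
  E: 817 − 1(225.5) = 591.5
  D: 0 + 1(225.5) = 225.5
  G: 0 + 1(225.5) = 225.5
  F: 724 (inert)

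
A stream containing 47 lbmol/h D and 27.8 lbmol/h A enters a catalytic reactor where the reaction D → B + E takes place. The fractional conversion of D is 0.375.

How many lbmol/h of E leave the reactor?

17.6 lbmol/h

D reacted = 0.375 × 47 = 17.62 lbmol/h; ν_D = −1, so ξ = 17.62/1 = 17.62 lbmol/h.
Outlet amounts (n = n₀ + ν ξ):
  D: 47 − 1(17.62) = 29.38
  B: 0 + 1(17.62) = 17.62
  E: 0 + 1(17.62) = 17.62
  A: 27.8 (inert)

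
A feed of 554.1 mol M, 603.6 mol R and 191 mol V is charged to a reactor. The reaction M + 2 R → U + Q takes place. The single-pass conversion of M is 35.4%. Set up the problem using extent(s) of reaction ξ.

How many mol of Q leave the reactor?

196 mol

M reacted = 0.354 × 554.1 = 196.2 mol; ν_M = −1, so ξ = 196.2/1 = 196.2 mol.
Outlet amounts (n = n₀ + ν ξ):
  M: 554.1 − 1(196.2) = 357.9
  R: 603.6 − 2(196.2) = 211.3
  U: 0 + 1(196.2) = 196.2
  Q: 0 + 1(196.2) = 196.2
  V: 191 (inert)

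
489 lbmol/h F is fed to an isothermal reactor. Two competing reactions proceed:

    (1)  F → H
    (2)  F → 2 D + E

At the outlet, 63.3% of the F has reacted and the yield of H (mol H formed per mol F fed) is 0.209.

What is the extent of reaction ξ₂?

ξ₂ = 207 lbmol/h

Yield of H: 1ξ₁ / 489 = 0.209 → ξ₁ = 102.2 lbmol/h.
Conversion of F: 1ξ₁ + 1ξ₂ = 0.633 × 489 = 309.5 → ξ₂ = 207.3 lbmol/h.
Outlet amounts (n = n₀ + Σ ν·ξ):
  F: 489 − 1(102.2) − 1(207.3) = 179.5
  H: 0 + 1(102.2) = 102.2
  D: 0 + 2(207.3) = 414.7
  E: 0 + 1(207.3) = 207.3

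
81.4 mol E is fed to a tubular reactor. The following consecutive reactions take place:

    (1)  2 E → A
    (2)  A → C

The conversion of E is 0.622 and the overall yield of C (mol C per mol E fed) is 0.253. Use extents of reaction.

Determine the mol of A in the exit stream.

4.72 mol

Conversion of E: E consumed = 2ξ₁ = 0.622 × 81.4 → ξ₁ = 25.32 mol.
Yield of C: 1ξ₂ / 81.4 = 0.253 → ξ₂ = 20.59 mol.
Outlet amounts (n = n₀ + Σ ν·ξ):
  E: 81.4 − 2(25.32) = 30.77
  A: 0 + 1(25.32) − 1(20.59) = 4.721
  C: 0 + 1(20.59) = 20.59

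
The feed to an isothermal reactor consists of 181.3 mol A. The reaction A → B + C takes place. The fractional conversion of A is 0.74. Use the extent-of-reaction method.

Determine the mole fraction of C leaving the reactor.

0.425

A reacted = 0.74 × 181.3 = 134.2 mol; ν_A = −1, so ξ = 134.2/1 = 134.2 mol.
Outlet amounts (n = n₀ + ν ξ):
  A: 181.3 − 1(134.2) = 47.14
  B: 0 + 1(134.2) = 134.2
  C: 0 + 1(134.2) = 134.2
Total out = 315.5 mol; y_C = 134.2 / 315.5 = 0.4253.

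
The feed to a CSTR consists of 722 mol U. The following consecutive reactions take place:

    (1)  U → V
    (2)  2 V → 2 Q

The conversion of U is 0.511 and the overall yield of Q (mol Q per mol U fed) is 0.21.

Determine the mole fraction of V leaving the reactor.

Conversion of U: U consumed = 1ξ₁ = 0.511 × 722 → ξ₁ = 368.9 mol.
Yield of Q: 2ξ₂ / 722 = 0.21 → ξ₂ = 75.81 mol.
Outlet amounts (n = n₀ + Σ ν·ξ):
  U: 722 − 1(368.9) = 353.1
  V: 0 + 1(368.9) − 2(75.81) = 217.3
  Q: 0 + 2(75.81) = 151.6
Total out = 722 mol; y_V = 217.3 / 722 = 0.301.

0.301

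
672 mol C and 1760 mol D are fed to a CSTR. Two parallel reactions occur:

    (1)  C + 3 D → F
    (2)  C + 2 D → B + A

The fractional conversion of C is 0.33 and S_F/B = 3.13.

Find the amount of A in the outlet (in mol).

53.7 mol

Conversion of C: C consumed = 0.33 × 672 = 221.8 mol = 1ξ₁ + 1ξ₂.
Selectivity: 1ξ₁ / (1ξ₂) = 3.13 → ξ₁ = 3.13 ξ₂.
Substitute: (1·3.13 + 1) ξ₂ = 221.8 → ξ₂ = 53.69 mol, ξ₁ = 168.1 mol.
Outlet amounts (n = n₀ + Σ ν·ξ):
  C: 672 − 1(168.1) − 1(53.69) = 450.2
  D: 1760 − 3(168.1) − 2(53.69) = 1148
  F: 0 + 1(168.1) = 168.1
  B: 0 + 1(53.69) = 53.69
  A: 0 + 1(53.69) = 53.69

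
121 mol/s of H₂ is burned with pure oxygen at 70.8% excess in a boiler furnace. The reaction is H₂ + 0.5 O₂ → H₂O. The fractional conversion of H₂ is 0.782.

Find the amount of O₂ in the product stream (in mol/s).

56 mol/s

Stoichiometric O₂ = 0.5 × 121 = 60.5 mol/s; O₂ fed = 60.5 × 1.708 = 103.3 mol/s.
Fuel reacted = 0.782 × 121 → ξ = 94.62 mol/s.
Outlet (n = n₀ + ν ξ):
  H₂: 121 − 1(94.62) = 26.38
  O₂: 103.3 − 0.5(94.62) = 56.02
  H₂O: 0 + 1(94.62) = 94.62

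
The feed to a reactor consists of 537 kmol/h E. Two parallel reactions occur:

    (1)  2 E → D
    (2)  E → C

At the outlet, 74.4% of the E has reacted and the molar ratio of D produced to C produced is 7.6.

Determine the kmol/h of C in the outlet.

Conversion of E: E consumed = 0.744 × 537 = 399.5 kmol/h = 2ξ₁ + 1ξ₂.
Selectivity: 1ξ₁ / (1ξ₂) = 7.6 → ξ₁ = 7.6 ξ₂.
Substitute: (2·7.6 + 1) ξ₂ = 399.5 → ξ₂ = 24.66 kmol/h, ξ₁ = 187.4 kmol/h.
Outlet amounts (n = n₀ + Σ ν·ξ):
  E: 537 − 2(187.4) − 1(24.66) = 137.5
  D: 0 + 1(187.4) = 187.4
  C: 0 + 1(24.66) = 24.66

24.7 kmol/h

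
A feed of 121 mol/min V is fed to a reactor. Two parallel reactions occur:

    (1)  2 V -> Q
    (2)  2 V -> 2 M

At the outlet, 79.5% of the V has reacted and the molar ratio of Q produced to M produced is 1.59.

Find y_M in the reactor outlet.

Conversion of V: V consumed = 0.795 × 121 = 96.2 mol/min = 2ξ₁ + 2ξ₂.
Selectivity: 1ξ₁ / (2ξ₂) = 1.59 → ξ₁ = 3.18 ξ₂.
Substitute: (2·3.18 + 2) ξ₂ = 96.2 → ξ₂ = 11.51 mol/min, ξ₁ = 36.59 mol/min.
Outlet amounts (n = n₀ + Σ ν·ξ):
  V: 121 − 2(36.59) − 2(11.51) = 24.8
  Q: 0 + 1(36.59) = 36.59
  M: 0 + 2(11.51) = 23.01
Total out = 84.41 mol/min; y_M = 23.01 / 84.41 = 0.2726.

0.273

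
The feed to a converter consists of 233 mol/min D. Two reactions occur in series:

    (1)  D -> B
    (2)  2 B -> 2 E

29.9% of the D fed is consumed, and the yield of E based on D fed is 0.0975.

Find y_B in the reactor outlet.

0.202

Conversion of D: D consumed = 1ξ₁ = 0.299 × 233 → ξ₁ = 69.67 mol/min.
Yield of E: 2ξ₂ / 233 = 0.0975 → ξ₂ = 11.36 mol/min.
Outlet amounts (n = n₀ + Σ ν·ξ):
  D: 233 − 1(69.67) = 163.3
  B: 0 + 1(69.67) − 2(11.36) = 46.95
  E: 0 + 2(11.36) = 22.72
Total out = 233 mol/min; y_B = 46.95 / 233 = 0.2015.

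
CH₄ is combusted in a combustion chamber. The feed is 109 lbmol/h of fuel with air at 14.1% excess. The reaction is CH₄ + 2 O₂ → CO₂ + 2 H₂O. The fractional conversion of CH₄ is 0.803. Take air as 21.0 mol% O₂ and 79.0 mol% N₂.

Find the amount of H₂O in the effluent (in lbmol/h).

Stoichiometric O₂ = 2 × 109 = 218 lbmol/h; O₂ fed = 218 × 1.141 = 248.7 lbmol/h.
N₂ fed = 248.7 × 79/21 = 935.7 lbmol/h.
Fuel reacted = 0.803 × 109 → ξ = 87.53 lbmol/h.
Outlet (n = n₀ + ν ξ):
  CH₄: 109 − 1(87.53) = 21.47
  O₂: 248.7 − 2(87.53) = 73.68
  N₂: 935.7 (inert)
  CO₂: 0 + 1(87.53) = 87.53
  H₂O: 0 + 2(87.53) = 175.1

175 lbmol/h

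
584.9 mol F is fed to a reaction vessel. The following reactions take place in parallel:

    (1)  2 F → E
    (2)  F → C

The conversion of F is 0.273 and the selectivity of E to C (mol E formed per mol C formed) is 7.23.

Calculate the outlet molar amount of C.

Conversion of F: F consumed = 0.273 × 584.9 = 159.7 mol = 2ξ₁ + 1ξ₂.
Selectivity: 1ξ₁ / (1ξ₂) = 7.23 → ξ₁ = 7.23 ξ₂.
Substitute: (2·7.23 + 1) ξ₂ = 159.7 → ξ₂ = 10.33 mol, ξ₁ = 74.67 mol.
Outlet amounts (n = n₀ + Σ ν·ξ):
  F: 584.9 − 2(74.67) − 1(10.33) = 425.2
  E: 0 + 1(74.67) = 74.67
  C: 0 + 1(10.33) = 10.33

10.3 mol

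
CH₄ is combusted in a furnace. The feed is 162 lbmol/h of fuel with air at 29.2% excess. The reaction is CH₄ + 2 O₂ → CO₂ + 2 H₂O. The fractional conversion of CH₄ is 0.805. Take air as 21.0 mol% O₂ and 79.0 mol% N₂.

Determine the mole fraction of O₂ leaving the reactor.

0.0732

Stoichiometric O₂ = 2 × 162 = 324 lbmol/h; O₂ fed = 324 × 1.292 = 418.6 lbmol/h.
N₂ fed = 418.6 × 79/21 = 1575 lbmol/h.
Fuel reacted = 0.805 × 162 → ξ = 130.4 lbmol/h.
Outlet (n = n₀ + ν ξ):
  CH₄: 162 − 1(130.4) = 31.59
  O₂: 418.6 − 2(130.4) = 157.8
  N₂: 1575 (inert)
  CO₂: 0 + 1(130.4) = 130.4
  H₂O: 0 + 2(130.4) = 260.8
Total out = 2155 lbmol/h; y_O₂ = 157.8 / 2155 = 0.07321.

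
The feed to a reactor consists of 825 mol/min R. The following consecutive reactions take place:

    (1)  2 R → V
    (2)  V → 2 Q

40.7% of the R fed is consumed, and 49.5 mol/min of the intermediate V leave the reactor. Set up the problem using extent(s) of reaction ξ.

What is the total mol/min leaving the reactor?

Conversion of R: R consumed = 2ξ₁ = 0.407 × 825 → ξ₁ = 167.9 mol/min.
V balance: n_V = 0 + 1ξ₁ − 1ξ₂ = 49.5 → ξ₂ = (1·167.9 − 49.5)/1 = 118.4 mol/min.
Outlet amounts (n = n₀ + Σ ν·ξ):
  R: 825 − 2(167.9) = 489.2
  V: 0 + 1(167.9) − 1(118.4) = 49.5
  Q: 0 + 2(118.4) = 236.8
Total out = 489.2 + 49.5 + 236.8 = 775.5 mol/min.

776 mol/min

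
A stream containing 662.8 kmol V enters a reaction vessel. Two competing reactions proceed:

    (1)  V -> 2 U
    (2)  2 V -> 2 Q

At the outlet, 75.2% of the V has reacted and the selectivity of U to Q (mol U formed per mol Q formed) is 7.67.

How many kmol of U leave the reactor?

791 kmol

Conversion of V: V consumed = 0.752 × 662.8 = 498.4 kmol = 1ξ₁ + 2ξ₂.
Selectivity: 2ξ₁ / (2ξ₂) = 7.67 → ξ₁ = 7.67 ξ₂.
Substitute: (1·7.67 + 2) ξ₂ = 498.4 → ξ₂ = 51.54 kmol, ξ₁ = 395.3 kmol.
Outlet amounts (n = n₀ + Σ ν·ξ):
  V: 662.8 − 1(395.3) − 2(51.54) = 164.4
  U: 0 + 2(395.3) = 790.7
  Q: 0 + 2(51.54) = 103.1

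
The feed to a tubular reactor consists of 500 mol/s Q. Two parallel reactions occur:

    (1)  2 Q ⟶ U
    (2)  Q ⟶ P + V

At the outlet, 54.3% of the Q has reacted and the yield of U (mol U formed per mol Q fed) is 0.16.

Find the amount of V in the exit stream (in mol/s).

Yield of U: 1ξ₁ / 500 = 0.16 → ξ₁ = 80 mol/s.
Conversion of Q: 2ξ₁ + 1ξ₂ = 0.543 × 500 = 271.5 → ξ₂ = 111.5 mol/s.
Outlet amounts (n = n₀ + Σ ν·ξ):
  Q: 500 − 2(80) − 1(111.5) = 228.5
  U: 0 + 1(80) = 80
  P: 0 + 1(111.5) = 111.5
  V: 0 + 1(111.5) = 111.5

112 mol/s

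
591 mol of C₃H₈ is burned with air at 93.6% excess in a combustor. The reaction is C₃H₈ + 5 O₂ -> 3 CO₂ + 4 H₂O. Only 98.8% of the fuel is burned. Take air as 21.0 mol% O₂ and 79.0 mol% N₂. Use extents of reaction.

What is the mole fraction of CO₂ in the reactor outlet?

0.0616

Stoichiometric O₂ = 5 × 591 = 2955 mol; O₂ fed = 2955 × 1.936 = 5721 mol.
N₂ fed = 5721 × 79/21 = 21520 mol.
Fuel reacted = 0.988 × 591 → ξ = 583.9 mol.
Outlet (n = n₀ + ν ξ):
  C₃H₈: 591 − 1(583.9) = 7.092
  O₂: 5721 − 5(583.9) = 2801
  N₂: 21520 (inert)
  CO₂: 0 + 3(583.9) = 1752
  H₂O: 0 + 4(583.9) = 2336
Total out = 28420 mol; y_CO₂ = 1752 / 28420 = 0.06164.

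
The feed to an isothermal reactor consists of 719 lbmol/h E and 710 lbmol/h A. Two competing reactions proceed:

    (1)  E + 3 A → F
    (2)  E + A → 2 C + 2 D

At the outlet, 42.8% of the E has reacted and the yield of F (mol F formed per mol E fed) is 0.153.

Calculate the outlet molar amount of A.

Yield of F: 1ξ₁ / 719 = 0.153 → ξ₁ = 110 lbmol/h.
Conversion of E: 1ξ₁ + 1ξ₂ = 0.428 × 719 = 307.7 → ξ₂ = 197.7 lbmol/h.
Outlet amounts (n = n₀ + Σ ν·ξ):
  E: 719 − 1(110) − 1(197.7) = 411.3
  A: 710 − 3(110) − 1(197.7) = 182.3
  F: 0 + 1(110) = 110
  C: 0 + 2(197.7) = 395.4
  D: 0 + 2(197.7) = 395.4

182 lbmol/h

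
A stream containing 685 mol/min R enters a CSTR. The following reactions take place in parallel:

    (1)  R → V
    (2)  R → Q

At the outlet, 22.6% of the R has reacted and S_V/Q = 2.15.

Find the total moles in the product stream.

Conversion of R: R consumed = 0.226 × 685 = 154.8 mol/min = 1ξ₁ + 1ξ₂.
Selectivity: 1ξ₁ / (1ξ₂) = 2.15 → ξ₁ = 2.15 ξ₂.
Substitute: (1·2.15 + 1) ξ₂ = 154.8 → ξ₂ = 49.15 mol/min, ξ₁ = 105.7 mol/min.
Outlet amounts (n = n₀ + Σ ν·ξ):
  R: 685 − 1(105.7) − 1(49.15) = 530.2
  V: 0 + 1(105.7) = 105.7
  Q: 0 + 1(49.15) = 49.15
Total out = 530.2 + 105.7 + 49.15 = 685 mol/min.

685 mol/min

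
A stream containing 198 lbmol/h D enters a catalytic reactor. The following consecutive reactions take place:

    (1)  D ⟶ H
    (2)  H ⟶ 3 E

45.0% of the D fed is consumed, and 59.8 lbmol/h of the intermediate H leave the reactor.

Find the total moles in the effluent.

Conversion of D: D consumed = 1ξ₁ = 0.45 × 198 → ξ₁ = 89.1 lbmol/h.
H balance: n_H = 0 + 1ξ₁ − 1ξ₂ = 59.8 → ξ₂ = (1·89.1 − 59.8)/1 = 29.3 lbmol/h.
Outlet amounts (n = n₀ + Σ ν·ξ):
  D: 198 − 1(89.1) = 108.9
  H: 0 + 1(89.1) − 1(29.3) = 59.8
  E: 0 + 3(29.3) = 87.9
Total out = 108.9 + 59.8 + 87.9 = 256.6 lbmol/h.

257 lbmol/h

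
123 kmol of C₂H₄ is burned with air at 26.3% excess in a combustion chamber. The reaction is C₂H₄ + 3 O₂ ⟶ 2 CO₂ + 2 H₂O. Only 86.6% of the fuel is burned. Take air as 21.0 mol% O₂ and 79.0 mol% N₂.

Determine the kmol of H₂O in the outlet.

213 kmol

Stoichiometric O₂ = 3 × 123 = 369 kmol; O₂ fed = 369 × 1.263 = 466 kmol.
N₂ fed = 466 × 79/21 = 1753 kmol.
Fuel reacted = 0.866 × 123 → ξ = 106.5 kmol.
Outlet (n = n₀ + ν ξ):
  C₂H₄: 123 − 1(106.5) = 16.48
  O₂: 466 − 3(106.5) = 146.5
  N₂: 1753 (inert)
  CO₂: 0 + 2(106.5) = 213
  H₂O: 0 + 2(106.5) = 213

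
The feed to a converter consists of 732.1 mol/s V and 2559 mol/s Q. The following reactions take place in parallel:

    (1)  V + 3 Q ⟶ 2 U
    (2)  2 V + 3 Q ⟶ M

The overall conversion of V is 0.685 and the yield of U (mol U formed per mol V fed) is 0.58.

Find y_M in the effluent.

0.0632

Yield of U: 2ξ₁ / 732.1 = 0.58 → ξ₁ = 212.3 mol/s.
Conversion of V: 1ξ₁ + 2ξ₂ = 0.685 × 732.1 = 501.5 → ξ₂ = 144.6 mol/s.
Outlet amounts (n = n₀ + Σ ν·ξ):
  V: 732.1 − 1(212.3) − 2(144.6) = 230.6
  Q: 2559 − 3(212.3) − 3(144.6) = 1488
  U: 0 + 2(212.3) = 424.6
  M: 0 + 1(144.6) = 144.6
Total out = 2288 mol/s; y_M = 144.6 / 2288 = 0.06319.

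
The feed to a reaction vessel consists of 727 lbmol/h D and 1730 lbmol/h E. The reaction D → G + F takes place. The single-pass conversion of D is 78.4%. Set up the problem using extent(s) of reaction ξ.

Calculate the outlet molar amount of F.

D reacted = 0.784 × 727 = 570 lbmol/h; ν_D = −1, so ξ = 570/1 = 570 lbmol/h.
Outlet amounts (n = n₀ + ν ξ):
  D: 727 − 1(570) = 157
  G: 0 + 1(570) = 570
  F: 0 + 1(570) = 570
  E: 1730 (inert)

570 lbmol/h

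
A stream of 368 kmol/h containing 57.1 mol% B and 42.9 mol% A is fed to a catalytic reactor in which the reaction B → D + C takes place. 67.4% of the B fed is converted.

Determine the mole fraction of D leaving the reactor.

B reacted = 0.674 × 210.1 = 141.6 kmol/h; ν_B = −1, so ξ = 141.6/1 = 141.6 kmol/h.
Outlet amounts (n = n₀ + ν ξ):
  B: 210.1 − 1(141.6) = 68.5
  D: 0 + 1(141.6) = 141.6
  C: 0 + 1(141.6) = 141.6
  A: 157.9 (inert)
Total out = 509.6 kmol/h; y_D = 141.6 / 509.6 = 0.2779.

0.278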